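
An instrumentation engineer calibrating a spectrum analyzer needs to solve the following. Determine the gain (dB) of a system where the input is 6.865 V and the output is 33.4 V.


Voltage gain in dB:
G = 20 * log10(Vout / Vin)
  = 20 * log10(33.4 / 6.865)
  = 20 * log10(4.865259)
  = 20 * 0.687106
  = 13.74 dB

13.74 dB


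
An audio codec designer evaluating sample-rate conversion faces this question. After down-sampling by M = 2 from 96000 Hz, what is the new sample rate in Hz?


Decimation reduces the sample rate:
fs_out = fs_in / M
       = 96000 / 2
       = 48000.0 Hz

48000.0 Hz


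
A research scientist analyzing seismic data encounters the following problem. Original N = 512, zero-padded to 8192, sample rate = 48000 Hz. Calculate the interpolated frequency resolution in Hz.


Frequency resolution after zero-padding:
N_padded = 512 * 16 = 8192
df = fs / N_padded
   = 48000 / 8192
   = 5.8594 Hz

5.8594 Hz


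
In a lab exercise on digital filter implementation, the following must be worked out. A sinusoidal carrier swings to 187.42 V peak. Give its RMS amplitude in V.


RMS voltage for a sinusoidal waveform:
V_rms = V_peak / sqrt(2)
      = 187.42 / 1.414214
      = 132.526 V

132.526 V


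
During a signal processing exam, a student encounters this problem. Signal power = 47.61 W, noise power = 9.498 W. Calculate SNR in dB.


SNR in decibels:
SNR = 10 * log10(Ps / Pn)
    = 10 * log10(47.61 / 9.498)
    = 10 * log10(5.0126)
    = 10 * 0.7001
    = 7.0 dB

7.0 dB


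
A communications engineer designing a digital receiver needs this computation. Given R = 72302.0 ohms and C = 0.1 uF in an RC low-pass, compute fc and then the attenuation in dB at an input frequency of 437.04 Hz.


Step 1 — cutoff frequency:
fc = 1 / (2*pi*R*C)
C = 0.1 uF = 1e-07 F
fc = 1 / (2*pi*72302.0*1e-07)
   = 22.0125 Hz

Step 2 — magnitude at f = 437.04 Hz:
|H(f)| = 1 / sqrt(1 + (f/fc)^2)
f/fc = 437.04 / 22.0125 = 19.854174
|H| = 1 / sqrt(1 + 394.188225) = 0.0503035
|H|_dB = 20*log10(0.0503035) = -25.97 dB

fc = 22.0125 Hz; |H(437.04 Hz)| = -25.97 dB


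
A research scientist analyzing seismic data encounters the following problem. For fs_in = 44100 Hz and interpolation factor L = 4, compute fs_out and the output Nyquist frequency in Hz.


Step 1 — output sample rate after interpolation by L:
fs_out = L * fs_in = 4 * 44100 = 176400 Hz

Step 2 — Nyquist frequency of the output stream:
f_Nyq = fs_out / 2 = 176400 / 2 = 88200.0 Hz

fs_out = 176400 Hz; f_Nyquist = 88200.0 Hz


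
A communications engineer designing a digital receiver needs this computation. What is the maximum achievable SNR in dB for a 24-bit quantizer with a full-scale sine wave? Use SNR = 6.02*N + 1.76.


Theoretical SNR for a full-scale sinusoid:
SNR = 6.02 * N + 1.76
    = 6.02 * 24 + 1.76
    = 144.48 + 1.76
    = 146.24 dB

146.24 dB


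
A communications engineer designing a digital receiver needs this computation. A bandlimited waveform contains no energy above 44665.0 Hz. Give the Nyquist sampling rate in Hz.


The Nyquist rate is twice the maximum frequency component.
fs_min = 2 * fmax
      = 2 * 44665.0
      = 89330.0 Hz

89330.0


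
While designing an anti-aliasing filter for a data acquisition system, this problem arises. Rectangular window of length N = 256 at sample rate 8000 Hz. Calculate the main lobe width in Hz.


Main lobe width for a rectangular window:
Width = 2 * fs / N
      = 2 * 8000 / 256
      = 16000 / 256
      = 62.5 Hz

62.5 Hz


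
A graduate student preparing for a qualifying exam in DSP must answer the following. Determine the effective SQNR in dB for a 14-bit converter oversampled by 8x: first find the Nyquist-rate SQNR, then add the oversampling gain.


Step 1 — baseline SQNR at Nyquist:
SQNR_base = 6.02*N + 1.76
          = 6.02*14 + 1.76
          = 86.04 dB

Step 2 — oversampling processing gain:
G = 10*log10(OSR) = 10*log10(8) = 9.03 dB

Step 3 — total:
SQNR_total = 86.04 + 9.03 = 95.07 dB

Base SQNR = 86.04 dB; oversampled SQNR = 95.07 dB


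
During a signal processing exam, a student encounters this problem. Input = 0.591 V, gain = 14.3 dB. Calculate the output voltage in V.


Output voltage from dB gain:
V_out = V_in * 10^(gain_dB / 20)
      = 0.591 * 10^(14.3 / 20)
      = 0.591 * 5.188
      = 3.0661 V

3.0661 V


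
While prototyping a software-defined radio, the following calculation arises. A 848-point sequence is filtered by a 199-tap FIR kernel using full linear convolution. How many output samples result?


Linear convolution output length:
L = N + M - 1
  = 848 + 199 - 1
  = 1046 samples

1046


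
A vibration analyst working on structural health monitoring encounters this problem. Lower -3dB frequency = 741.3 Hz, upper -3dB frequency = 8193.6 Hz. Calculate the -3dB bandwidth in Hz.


Bandwidth is the difference of -3dB frequencies:
BW = f_high - f_low
   = 8193.6 - 741.3
   = 7452.3 Hz

7452.3 Hz


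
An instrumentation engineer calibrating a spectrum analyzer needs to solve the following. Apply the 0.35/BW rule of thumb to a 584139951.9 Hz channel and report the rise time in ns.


Rise time from bandwidth relationship:
tr = 0.35 / BW
   = 0.35 / 584139951.9
   = 5.991714808e-10 s
   = 0.5992 ns

0.5992 ns


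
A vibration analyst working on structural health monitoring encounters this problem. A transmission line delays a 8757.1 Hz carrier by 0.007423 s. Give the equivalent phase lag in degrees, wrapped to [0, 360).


Phase shift from frequency and time delay:
phi = 360 * f * t_delay
    = 360 * 8757.1 * 0.007423
    = 23401.42 degrees
    mod 360 = 1.42 degrees

1.42 degrees


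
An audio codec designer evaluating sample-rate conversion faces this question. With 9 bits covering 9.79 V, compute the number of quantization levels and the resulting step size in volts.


Step 1 — number of quantization levels:
L = 2^N = 2^9 = 512

Step 2 — LSB step size:
delta = Vfs / L
      = 9.79 / 512
      = 0.01912109 V

Levels = 512; step size = 0.01912109 V


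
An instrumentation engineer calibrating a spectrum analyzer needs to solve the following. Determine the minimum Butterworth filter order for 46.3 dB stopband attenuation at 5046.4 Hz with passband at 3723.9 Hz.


Butterworth filter order formula:
n = log10(10^(A/10) - 1) / (2 * log10(f_stop/f_pass))
10^(46.3/10) - 1 = 42656.9519
f_stop/f_pass = 5046.4 / 3723.9 = 1.3551
n = 17.54 -> ceil = 18

18


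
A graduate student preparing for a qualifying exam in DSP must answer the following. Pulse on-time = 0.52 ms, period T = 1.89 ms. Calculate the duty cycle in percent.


Duty cycle as a percentage:
DC = (t_on / T) * 100
   = (0.52 / 1.89) * 100
   = 0.275132 * 100
   = 27.51 %

27.51 %


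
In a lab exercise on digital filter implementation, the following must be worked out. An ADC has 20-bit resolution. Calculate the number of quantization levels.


Number of quantization levels = 2^N
= 2^20
= 1048576

1048576


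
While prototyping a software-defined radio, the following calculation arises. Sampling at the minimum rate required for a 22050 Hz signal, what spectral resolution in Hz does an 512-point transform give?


Step 1 — Nyquist sampling rate:
fs = 2 * fmax = 2 * 22050 = 44100 Hz

Step 2 — DFT bin spacing:
df = fs / N = 44100 / 512 = 86.1328 Hz

86.1328 Hz


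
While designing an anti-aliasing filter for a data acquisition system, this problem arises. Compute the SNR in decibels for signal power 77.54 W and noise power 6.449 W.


SNR in decibels:
SNR = 10 * log10(Ps / Pn)
    = 10 * log10(77.54 / 6.449)
    = 10 * log10(12.0236)
    = 10 * 1.08
    = 10.8 dB

10.8 dB


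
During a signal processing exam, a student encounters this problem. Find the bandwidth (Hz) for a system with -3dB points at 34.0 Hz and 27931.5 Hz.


Bandwidth is the difference of -3dB frequencies:
BW = f_high - f_low
   = 27931.5 - 34.0
   = 27897.5 Hz

27897.5 Hz


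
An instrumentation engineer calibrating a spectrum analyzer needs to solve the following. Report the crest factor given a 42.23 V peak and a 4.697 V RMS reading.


Crest factor is the ratio of peak to RMS:
CF = V_peak / V_rms
   = 42.23 / 4.697
   = 8.9908

8.9908


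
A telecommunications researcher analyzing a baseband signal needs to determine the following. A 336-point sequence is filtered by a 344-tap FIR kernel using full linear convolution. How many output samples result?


Linear convolution output length:
L = N + M - 1
  = 336 + 344 - 1
  = 679 samples

679


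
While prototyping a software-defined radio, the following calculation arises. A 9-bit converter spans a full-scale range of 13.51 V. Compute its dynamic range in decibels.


Dynamic range from full-scale to LSB:
V_min = V_max / 2^bits = 13.51 / 2^9
DR = 20 * log10(V_max / V_min)
   = 20 * log10(2^9)
   = 20 * 9 * log10(2)
   = 54.19 dB

54.19 dB


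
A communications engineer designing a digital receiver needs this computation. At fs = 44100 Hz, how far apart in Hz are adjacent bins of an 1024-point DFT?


DFT frequency resolution:
df = fs / N
   = 44100 / 1024
   = 43.0664 Hz

43.0664 Hz


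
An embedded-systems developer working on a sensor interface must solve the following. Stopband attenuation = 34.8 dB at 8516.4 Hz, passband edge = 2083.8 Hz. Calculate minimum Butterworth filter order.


Butterworth filter order formula:
n = log10(10^(A/10) - 1) / (2 * log10(f_stop/f_pass))
10^(34.8/10) - 1 = 3018.9517
f_stop/f_pass = 8516.4 / 2083.8 = 4.087
n = 2.8458 -> ceil = 3

3


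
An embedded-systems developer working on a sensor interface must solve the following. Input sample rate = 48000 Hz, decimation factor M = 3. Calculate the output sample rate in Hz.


Decimation reduces the sample rate:
fs_out = fs_in / M
       = 48000 / 3
       = 16000.0 Hz

16000.0 Hz


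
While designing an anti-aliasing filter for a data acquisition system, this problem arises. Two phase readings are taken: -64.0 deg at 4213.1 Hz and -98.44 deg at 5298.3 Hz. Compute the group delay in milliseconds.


Group delay from phase difference:
tau = -d(phi)/d(omega)
d(phi) = -34.44 deg = -0.601091 rad
d(omega) = 2*pi*(5298.3 - 4213.1) = 6818.5127 rad/s
tau = -(-0.601091) / 6818.5127
    = 0.0882 ms

0.0882 ms


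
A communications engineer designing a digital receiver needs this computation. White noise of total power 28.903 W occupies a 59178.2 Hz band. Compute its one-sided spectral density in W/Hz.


Power spectral density:
PSD = P / BW
    = 28.903 / 59178.2
    = 0.00048841 W/Hz

0.00048841 W/Hz


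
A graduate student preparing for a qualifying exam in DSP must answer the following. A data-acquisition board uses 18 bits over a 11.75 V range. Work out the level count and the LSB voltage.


Step 1 — number of quantization levels:
L = 2^N = 2^18 = 262144

Step 2 — LSB step size:
delta = Vfs / L
      = 11.75 / 262144
      = 4.482e-05 V

Levels = 262144; step size = 4.482e-05 V


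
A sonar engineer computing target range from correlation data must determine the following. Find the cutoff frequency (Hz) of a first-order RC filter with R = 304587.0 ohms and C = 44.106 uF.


Cutoff frequency of a first-order RC filter:
fc = 1 / (2 * pi * R * C)
C = 44.106 uF = 4.4106e-05 F
fc = 1 / (2 * pi * 304587.0 * 4.4106e-05)
   = 1 / 84.409029094643
   = 0.011847 Hz

0.011847 Hz


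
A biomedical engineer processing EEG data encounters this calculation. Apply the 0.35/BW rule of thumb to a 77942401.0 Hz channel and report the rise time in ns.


Rise time from bandwidth relationship:
tr = 0.35 / BW
   = 0.35 / 77942401.0
   = 4.490495488e-09 s
   = 4.4905 ns

4.4905 ns


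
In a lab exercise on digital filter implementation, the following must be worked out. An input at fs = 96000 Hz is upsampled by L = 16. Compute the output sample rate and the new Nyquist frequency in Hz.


Step 1 — output sample rate after interpolation by L:
fs_out = L * fs_in = 16 * 96000 = 1536000 Hz

Step 2 — Nyquist frequency of the output stream:
f_Nyq = fs_out / 2 = 1536000 / 2 = 768000.0 Hz

fs_out = 1536000 Hz; f_Nyquist = 768000.0 Hz


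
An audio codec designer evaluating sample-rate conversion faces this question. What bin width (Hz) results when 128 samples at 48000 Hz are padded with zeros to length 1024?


Frequency resolution after zero-padding:
N_padded = 128 * 8 = 1024
df = fs / N_padded
   = 48000 / 1024
   = 46.875 Hz

46.875 Hz


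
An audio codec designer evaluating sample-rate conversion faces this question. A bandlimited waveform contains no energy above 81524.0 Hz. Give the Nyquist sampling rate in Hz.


The Nyquist rate is twice the maximum frequency component.
fs_min = 2 * fmax
      = 2 * 81524.0
      = 163048.0 Hz

163048.0


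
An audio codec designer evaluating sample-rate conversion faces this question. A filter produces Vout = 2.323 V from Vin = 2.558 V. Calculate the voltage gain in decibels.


Voltage gain in dB:
G = 20 * log10(Vout / Vin)
  = 20 * log10(2.323 / 2.558)
  = 20 * log10(0.908131)
  = 20 * -0.041851
  = -0.84 dB

-0.84 dB


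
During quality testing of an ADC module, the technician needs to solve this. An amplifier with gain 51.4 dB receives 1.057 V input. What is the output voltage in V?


Output voltage from dB gain:
V_out = V_in * 10^(gain_dB / 20)
      = 1.057 * 10^(51.4 / 20)
      = 1.057 * 371.535229
      = 392.7127 V

392.7127 V


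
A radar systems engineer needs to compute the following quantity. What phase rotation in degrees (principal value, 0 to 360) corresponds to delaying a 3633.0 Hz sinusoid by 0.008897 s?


Phase shift from frequency and time delay:
phi = 360 * f * t_delay
    = 360 * 3633.0 * 0.008897
    = 11636.21 degrees
    mod 360 = 116.21 degrees

116.21 degrees


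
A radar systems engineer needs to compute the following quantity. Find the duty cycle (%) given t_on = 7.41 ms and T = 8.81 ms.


Duty cycle as a percentage:
DC = (t_on / T) * 100
   = (7.41 / 8.81) * 100
   = 0.84109 * 100
   = 84.11 %

84.11 %


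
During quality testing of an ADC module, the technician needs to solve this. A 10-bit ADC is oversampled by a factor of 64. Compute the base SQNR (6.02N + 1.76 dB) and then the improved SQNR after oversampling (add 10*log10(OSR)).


Step 1 — baseline SQNR at Nyquist:
SQNR_base = 6.02*N + 1.76
          = 6.02*10 + 1.76
          = 61.96 dB

Step 2 — oversampling processing gain:
G = 10*log10(OSR) = 10*log10(64) = 18.06 dB

Step 3 — total:
SQNR_total = 61.96 + 18.06 = 80.02 dB

Base SQNR = 61.96 dB; oversampled SQNR = 80.02 dB


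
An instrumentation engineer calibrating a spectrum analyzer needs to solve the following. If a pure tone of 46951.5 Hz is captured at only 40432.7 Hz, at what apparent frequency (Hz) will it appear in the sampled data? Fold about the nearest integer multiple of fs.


Compute the nearest integer multiple of fs to the signal:
n = round(46951.5 / 40432.7) = 1
f_alias = |46951.5 - 1 * 40432.7|
        = |46951.5 - 40432.7|
        = 6518.8 Hz

6518.8


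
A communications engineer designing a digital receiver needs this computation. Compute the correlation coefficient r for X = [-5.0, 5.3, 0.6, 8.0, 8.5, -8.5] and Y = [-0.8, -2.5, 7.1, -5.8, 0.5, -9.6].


Pearson correlation coefficient (population):
r = cov(X,Y) / (std(X) * std(Y))
Mean X = 1.4833, Mean Y = -1.85
Cov(X,Y) = 8.4875
Std(X) = 6.438793, Std(Y) = 5.209207
r = 0.253

0.253


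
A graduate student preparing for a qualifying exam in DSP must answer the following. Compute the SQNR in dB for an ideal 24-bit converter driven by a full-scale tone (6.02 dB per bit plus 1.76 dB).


Theoretical SNR for a full-scale sinusoid:
SNR = 6.02 * N + 1.76
    = 6.02 * 24 + 1.76
    = 144.48 + 1.76
    = 146.24 dB

146.24 dB


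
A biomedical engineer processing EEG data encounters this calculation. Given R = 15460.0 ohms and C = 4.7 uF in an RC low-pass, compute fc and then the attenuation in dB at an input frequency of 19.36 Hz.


Step 1 — cutoff frequency:
fc = 1 / (2*pi*R*C)
C = 4.7 uF = 4.7e-06 F
fc = 1 / (2*pi*15460.0*4.7e-06)
   = 2.19035 Hz

Step 2 — magnitude at f = 19.36 Hz:
|H(f)| = 1 / sqrt(1 + (f/fc)^2)
f/fc = 19.36 / 2.19035 = 8.83877
|H| = 1 / sqrt(1 + 78.123855) = 0.1124207
|H|_dB = 20*log10(0.1124207) = -18.98 dB

fc = 2.19035 Hz; |H(19.36 Hz)| = -18.98 dB


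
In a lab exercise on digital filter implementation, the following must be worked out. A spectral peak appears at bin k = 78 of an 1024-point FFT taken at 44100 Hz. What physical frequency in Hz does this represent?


Frequency of DFT bin k:
f_k = k * fs / N
    = 78 * 44100 / 1024
    = 3439800 / 1024
    = 3359.18 Hz

3359.18 Hz


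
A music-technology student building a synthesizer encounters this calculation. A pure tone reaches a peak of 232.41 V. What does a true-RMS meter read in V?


RMS voltage for a sinusoidal waveform:
V_rms = V_peak / sqrt(2)
      = 232.41 / 1.414214
      = 164.339 V

164.339 V


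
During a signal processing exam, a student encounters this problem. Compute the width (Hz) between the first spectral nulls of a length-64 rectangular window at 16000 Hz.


Main lobe width for a rectangular window:
Width = 2 * fs / N
      = 2 * 16000 / 64
      = 32000 / 64
      = 500.0 Hz

500.0 Hz


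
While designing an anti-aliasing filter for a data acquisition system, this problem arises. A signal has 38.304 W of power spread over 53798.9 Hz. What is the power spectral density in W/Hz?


Power spectral density:
PSD = P / BW
    = 38.304 / 53798.9
    = 0.00071198 W/Hz

0.00071198 W/Hz


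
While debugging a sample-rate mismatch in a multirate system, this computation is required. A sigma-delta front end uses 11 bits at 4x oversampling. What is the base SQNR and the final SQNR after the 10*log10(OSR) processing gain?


Step 1 — baseline SQNR at Nyquist:
SQNR_base = 6.02*N + 1.76
          = 6.02*11 + 1.76
          = 67.98 dB

Step 2 — oversampling processing gain:
G = 10*log10(OSR) = 10*log10(4) = 6.02 dB

Step 3 — total:
SQNR_total = 67.98 + 6.02 = 74.0 dB

Base SQNR = 67.98 dB; oversampled SQNR = 74.0 dB


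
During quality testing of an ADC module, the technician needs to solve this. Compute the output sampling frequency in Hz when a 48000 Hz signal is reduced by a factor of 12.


Decimation reduces the sample rate:
fs_out = fs_in / M
       = 48000 / 12
       = 4000.0 Hz

4000.0 Hz


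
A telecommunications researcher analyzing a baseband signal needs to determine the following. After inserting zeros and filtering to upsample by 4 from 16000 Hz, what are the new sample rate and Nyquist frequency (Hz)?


Step 1 — output sample rate after interpolation by L:
fs_out = L * fs_in = 4 * 16000 = 64000 Hz

Step 2 — Nyquist frequency of the output stream:
f_Nyq = fs_out / 2 = 64000 / 2 = 32000.0 Hz

fs_out = 64000 Hz; f_Nyquist = 32000.0 Hz


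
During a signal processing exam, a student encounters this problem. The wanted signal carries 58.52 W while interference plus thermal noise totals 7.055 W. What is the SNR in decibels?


SNR in decibels:
SNR = 10 * log10(Ps / Pn)
    = 10 * log10(58.52 / 7.055)
    = 10 * log10(8.2948)
    = 10 * 0.9188
    = 9.19 dB

9.19 dB


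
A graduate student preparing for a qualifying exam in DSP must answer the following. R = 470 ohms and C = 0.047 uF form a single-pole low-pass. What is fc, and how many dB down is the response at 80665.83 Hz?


Step 1 — cutoff frequency:
fc = 1 / (2*pi*R*C)
C = 0.047 uF = 4.7e-08 F
fc = 1 / (2*pi*470*4.7e-08)
   = 7204.841 Hz

Step 2 — magnitude at f = 80665.83 Hz:
|H(f)| = 1 / sqrt(1 + (f/fc)^2)
f/fc = 80665.83 / 7204.841 = 11.19606
|H| = 1 / sqrt(1 + 125.35176) = 0.088963
|H|_dB = 20*log10(0.088963) = -21.02 dB

fc = 7204.841 Hz; |H(80665.83 Hz)| = -21.02 dB


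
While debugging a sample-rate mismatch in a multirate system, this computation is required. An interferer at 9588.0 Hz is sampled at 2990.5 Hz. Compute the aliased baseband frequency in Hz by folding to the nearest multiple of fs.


Compute the nearest integer multiple of fs to the signal:
n = round(9588.0 / 2990.5) = 3
f_alias = |9588.0 - 3 * 2990.5|
        = |9588.0 - 8971.5|
        = 616.5 Hz

616.5


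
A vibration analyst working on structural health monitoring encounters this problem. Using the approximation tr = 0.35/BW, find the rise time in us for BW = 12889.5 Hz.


Rise time from bandwidth relationship:
tr = 0.35 / BW
   = 0.35 / 12889.5
   = 2.715388495e-05 s
   = 27.1539 us

27.1539 us


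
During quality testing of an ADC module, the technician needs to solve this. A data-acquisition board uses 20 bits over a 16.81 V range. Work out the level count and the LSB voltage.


Step 1 — number of quantization levels:
L = 2^N = 2^20 = 1048576

Step 2 — LSB step size:
delta = Vfs / L
      = 16.81 / 1048576
      = 1.603e-05 V

Levels = 1048576; step size = 1.603e-05 V


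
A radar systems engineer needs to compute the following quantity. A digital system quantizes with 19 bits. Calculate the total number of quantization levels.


Number of quantization levels = 2^N
= 2^19
= 524288

524288


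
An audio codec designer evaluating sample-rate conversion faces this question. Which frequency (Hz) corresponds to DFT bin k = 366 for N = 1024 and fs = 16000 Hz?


Frequency of DFT bin k:
f_k = k * fs / N
    = 366 * 16000 / 1024
    = 5856000 / 1024
    = 5718.75 Hz

5718.75 Hz


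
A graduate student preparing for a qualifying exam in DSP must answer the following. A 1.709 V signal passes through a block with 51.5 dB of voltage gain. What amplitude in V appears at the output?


Output voltage from dB gain:
V_out = V_in * 10^(gain_dB / 20)
      = 1.709 * 10^(51.5 / 20)
      = 1.709 * 375.837404
      = 642.3061 V

642.3061 V


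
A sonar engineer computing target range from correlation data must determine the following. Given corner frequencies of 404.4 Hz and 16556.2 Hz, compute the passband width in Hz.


Bandwidth is the difference of -3dB frequencies:
BW = f_high - f_low
   = 16556.2 - 404.4
   = 16151.8 Hz

16151.8 Hz


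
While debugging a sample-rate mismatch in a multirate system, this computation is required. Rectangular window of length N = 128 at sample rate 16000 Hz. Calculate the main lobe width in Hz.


Main lobe width for a rectangular window:
Width = 2 * fs / N
      = 2 * 16000 / 128
      = 32000 / 128
      = 250.0 Hz

250.0 Hz


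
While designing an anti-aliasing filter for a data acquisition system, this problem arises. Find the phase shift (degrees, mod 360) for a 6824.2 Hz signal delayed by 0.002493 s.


Phase shift from frequency and time delay:
phi = 360 * f * t_delay
    = 360 * 6824.2 * 0.002493
    = 6124.58 degrees
    mod 360 = 4.58 degrees

4.58 degrees


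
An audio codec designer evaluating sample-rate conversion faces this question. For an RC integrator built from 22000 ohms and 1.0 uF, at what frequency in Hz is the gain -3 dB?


Cutoff frequency of a first-order RC filter:
fc = 1 / (2 * pi * R * C)
C = 1.0 uF = 1e-06 F
fc = 1 / (2 * pi * 22000 * 1e-06)
   = 1 / 0.13823007675795
   = 7.234316 Hz

7.234316 Hz


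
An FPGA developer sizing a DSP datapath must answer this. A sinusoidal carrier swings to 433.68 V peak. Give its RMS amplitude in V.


RMS voltage for a sinusoidal waveform:
V_rms = V_peak / sqrt(2)
      = 433.68 / 1.414214
      = 306.658 V

306.658 V


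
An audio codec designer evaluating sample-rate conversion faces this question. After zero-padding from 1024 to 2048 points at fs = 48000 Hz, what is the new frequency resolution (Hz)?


Frequency resolution after zero-padding:
N_padded = 1024 * 2 = 2048
df = fs / N_padded
   = 48000 / 2048
   = 23.4375 Hz

23.4375 Hz


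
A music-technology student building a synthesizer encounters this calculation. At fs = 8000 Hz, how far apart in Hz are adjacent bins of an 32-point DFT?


DFT frequency resolution:
df = fs / N
   = 8000 / 32
   = 250.0 Hz

250.0 Hz


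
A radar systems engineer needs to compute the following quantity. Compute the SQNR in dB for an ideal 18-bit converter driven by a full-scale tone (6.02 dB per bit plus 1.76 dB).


Theoretical SNR for a full-scale sinusoid:
SNR = 6.02 * N + 1.76
    = 6.02 * 18 + 1.76
    = 108.36 + 1.76
    = 110.12 dB

110.12 dB


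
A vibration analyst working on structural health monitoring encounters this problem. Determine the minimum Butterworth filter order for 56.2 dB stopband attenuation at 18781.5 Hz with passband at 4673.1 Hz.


Butterworth filter order formula:
n = log10(10^(A/10) - 1) / (2 * log10(f_stop/f_pass))
10^(56.2/10) - 1 = 416868.3835
f_stop/f_pass = 18781.5 / 4673.1 = 4.0191
n = 4.6514 -> ceil = 5

5


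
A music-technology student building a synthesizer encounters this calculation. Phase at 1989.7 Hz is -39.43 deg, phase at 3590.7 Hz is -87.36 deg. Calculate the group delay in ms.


Group delay from phase difference:
tau = -d(phi)/d(omega)
d(phi) = -47.93 deg = -0.836536 rad
d(omega) = 2*pi*(3590.7 - 1989.7) = 10059.3797 rad/s
tau = -(-0.836536) / 10059.3797
    = 0.0832 ms

0.0832 ms


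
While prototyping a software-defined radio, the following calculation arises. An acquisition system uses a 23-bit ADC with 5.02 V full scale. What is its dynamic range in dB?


Dynamic range from full-scale to LSB:
V_min = V_max / 2^bits = 5.02 / 2^23
DR = 20 * log10(V_max / V_min)
   = 20 * log10(2^23)
   = 20 * 23 * log10(2)
   = 138.47 dB

138.47 dB


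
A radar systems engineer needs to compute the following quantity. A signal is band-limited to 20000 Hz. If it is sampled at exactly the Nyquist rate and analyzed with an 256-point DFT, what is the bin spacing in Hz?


Step 1 — Nyquist sampling rate:
fs = 2 * fmax = 2 * 20000 = 40000 Hz

Step 2 — DFT bin spacing:
df = fs / N = 40000 / 256 = 156.25 Hz

156.25 Hz


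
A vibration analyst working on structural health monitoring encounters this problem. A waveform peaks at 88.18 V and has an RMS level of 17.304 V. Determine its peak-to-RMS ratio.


Crest factor is the ratio of peak to RMS:
CF = V_peak / V_rms
   = 88.18 / 17.304
   = 5.0959

5.0959


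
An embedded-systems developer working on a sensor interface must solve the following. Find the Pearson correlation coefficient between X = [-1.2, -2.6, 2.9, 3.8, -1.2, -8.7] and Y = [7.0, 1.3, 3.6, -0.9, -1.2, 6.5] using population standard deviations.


Pearson correlation coefficient (population):
r = cov(X,Y) / (std(X) * std(Y))
Mean X = -1.1667, Mean Y = 2.7167
Cov(X,Y) = -6.808889
Std(X) = 4.082755, Std(Y) = 3.262625
r = -0.5112

-0.5112


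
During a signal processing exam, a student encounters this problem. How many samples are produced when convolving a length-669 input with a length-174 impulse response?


Linear convolution output length:
L = N + M - 1
  = 669 + 174 - 1
  = 842 samples

842


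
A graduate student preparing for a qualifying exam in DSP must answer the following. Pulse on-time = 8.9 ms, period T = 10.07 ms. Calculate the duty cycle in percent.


Duty cycle as a percentage:
DC = (t_on / T) * 100
   = (8.9 / 10.07) * 100
   = 0.883813 * 100
   = 88.38 %

88.38 %


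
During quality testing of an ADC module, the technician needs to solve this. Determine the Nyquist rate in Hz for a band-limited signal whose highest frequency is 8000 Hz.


The Nyquist rate is twice the maximum frequency component.
fs_min = 2 * fmax
      = 2 * 8000
      = 16000 Hz

16000


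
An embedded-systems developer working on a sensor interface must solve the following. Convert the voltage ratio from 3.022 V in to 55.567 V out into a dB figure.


Voltage gain in dB:
G = 20 * log10(Vout / Vin)
  = 20 * log10(55.567 / 3.022)
  = 20 * log10(18.387492)
  = 20 * 1.264522
  = 25.29 dB

25.29 dB


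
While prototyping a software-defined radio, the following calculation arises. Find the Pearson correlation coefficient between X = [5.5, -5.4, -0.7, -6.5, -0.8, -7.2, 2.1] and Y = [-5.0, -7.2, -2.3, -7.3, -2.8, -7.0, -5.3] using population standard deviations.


Pearson correlation coefficient (population):
r = cov(X,Y) / (std(X) * std(Y))
Mean X = -1.8571, Mean Y = -5.2714
Cov(X,Y) = 4.77449
Std(X) = 4.389877, Std(Y) = 1.921097
r = 0.5661

0.5661


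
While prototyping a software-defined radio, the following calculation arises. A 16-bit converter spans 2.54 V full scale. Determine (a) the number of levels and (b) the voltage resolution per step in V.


Step 1 — number of quantization levels:
L = 2^N = 2^16 = 65536

Step 2 — LSB step size:
delta = Vfs / L
      = 2.54 / 65536
      = 3.876e-05 V

Levels = 65536; step size = 3.876e-05 V


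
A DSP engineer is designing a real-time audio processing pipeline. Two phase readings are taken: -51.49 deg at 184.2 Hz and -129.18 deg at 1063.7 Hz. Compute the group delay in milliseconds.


Group delay from phase difference:
tau = -d(phi)/d(omega)
d(phi) = -77.69 deg = -1.355946 rad
d(omega) = 2*pi*(1063.7 - 184.2) = 5526.0615 rad/s
tau = -(-1.355946) / 5526.0615
    = 0.2454 ms

0.2454 ms


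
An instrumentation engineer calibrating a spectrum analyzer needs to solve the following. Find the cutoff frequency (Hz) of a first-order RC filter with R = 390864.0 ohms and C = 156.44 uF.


Cutoff frequency of a first-order RC filter:
fc = 1 / (2 * pi * R * C)
C = 156.44 uF = 0.00015644 F
fc = 1 / (2 * pi * 390864.0 * 0.00015644)
   = 1 / 384.19645015169
   = 0.002603 Hz

0.002603 Hz


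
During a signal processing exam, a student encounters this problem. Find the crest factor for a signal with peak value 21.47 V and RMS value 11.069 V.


Crest factor is the ratio of peak to RMS:
CF = V_peak / V_rms
   = 21.47 / 11.069
   = 1.9397

1.9397


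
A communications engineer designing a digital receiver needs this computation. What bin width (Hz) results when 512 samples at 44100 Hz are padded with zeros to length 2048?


Frequency resolution after zero-padding:
N_padded = 512 * 4 = 2048
df = fs / N_padded
   = 44100 / 2048
   = 21.5332 Hz

21.5332 Hz


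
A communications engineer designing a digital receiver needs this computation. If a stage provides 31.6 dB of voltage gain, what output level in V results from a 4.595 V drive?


Output voltage from dB gain:
V_out = V_in * 10^(gain_dB / 20)
      = 4.595 * 10^(31.6 / 20)
      = 4.595 * 38.01894
      = 174.697 V

174.697 V


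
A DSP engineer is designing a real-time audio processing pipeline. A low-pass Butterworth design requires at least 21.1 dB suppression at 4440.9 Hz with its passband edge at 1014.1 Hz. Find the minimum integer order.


Butterworth filter order formula:
n = log10(10^(A/10) - 1) / (2 * log10(f_stop/f_pass))
10^(21.1/10) - 1 = 127.825
f_stop/f_pass = 4440.9 / 1014.1 = 4.3792
n = 1.6422 -> ceil = 2

2


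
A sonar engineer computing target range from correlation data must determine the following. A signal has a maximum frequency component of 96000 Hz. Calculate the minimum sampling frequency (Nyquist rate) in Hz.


The Nyquist rate is twice the maximum frequency component.
fs_min = 2 * fmax
      = 2 * 96000
      = 192000 Hz

192000


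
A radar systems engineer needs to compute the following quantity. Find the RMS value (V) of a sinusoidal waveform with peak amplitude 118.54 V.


RMS voltage for a sinusoidal waveform:
V_rms = V_peak / sqrt(2)
      = 118.54 / 1.414214
      = 83.82 V

83.82 V


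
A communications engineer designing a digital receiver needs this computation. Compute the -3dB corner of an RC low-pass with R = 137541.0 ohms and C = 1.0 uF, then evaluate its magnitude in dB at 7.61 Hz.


Step 1 — cutoff frequency:
fc = 1 / (2*pi*R*C)
C = 1.0 uF = 1e-06 F
fc = 1 / (2*pi*137541.0*1e-06)
   = 1.15715 Hz

Step 2 — magnitude at f = 7.61 Hz:
|H(f)| = 1 / sqrt(1 + (f/fc)^2)
f/fc = 7.61 / 1.15715 = 6.576503
|H| = 1 / sqrt(1 + 43.250392) = 0.1503285
|H|_dB = 20*log10(0.1503285) = -16.46 dB

fc = 1.15715 Hz; |H(7.61 Hz)| = -16.46 dB


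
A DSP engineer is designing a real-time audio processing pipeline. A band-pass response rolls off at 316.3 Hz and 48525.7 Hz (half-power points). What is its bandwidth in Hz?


Bandwidth is the difference of -3dB frequencies:
BW = f_high - f_low
   = 48525.7 - 316.3
   = 48209.4 Hz

48209.4 Hz


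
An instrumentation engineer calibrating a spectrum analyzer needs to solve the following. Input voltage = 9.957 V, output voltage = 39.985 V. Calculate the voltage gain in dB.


Voltage gain in dB:
G = 20 * log10(Vout / Vin)
  = 20 * log10(39.985 / 9.957)
  = 20 * log10(4.015768)
  = 20 * 0.603769
  = 12.08 dB

12.08 dB


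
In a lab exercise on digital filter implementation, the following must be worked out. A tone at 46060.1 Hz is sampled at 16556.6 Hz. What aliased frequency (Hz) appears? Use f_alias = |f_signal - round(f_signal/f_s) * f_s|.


Compute the nearest integer multiple of fs to the signal:
n = round(46060.1 / 16556.6) = 3
f_alias = |46060.1 - 3 * 16556.6|
        = |46060.1 - 49669.8|
        = 3609.7 Hz

3609.7


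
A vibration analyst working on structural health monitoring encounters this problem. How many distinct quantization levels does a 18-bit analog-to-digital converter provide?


Number of quantization levels = 2^N
= 2^18
= 262144

262144


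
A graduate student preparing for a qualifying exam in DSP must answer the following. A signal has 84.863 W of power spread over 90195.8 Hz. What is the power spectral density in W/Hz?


Power spectral density:
PSD = P / BW
    = 84.863 / 90195.8
    = 0.00094088 W/Hz

0.00094088 W/Hz


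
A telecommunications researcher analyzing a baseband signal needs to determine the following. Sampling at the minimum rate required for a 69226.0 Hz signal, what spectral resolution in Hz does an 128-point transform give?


Step 1 — Nyquist sampling rate:
fs = 2 * fmax = 2 * 69226.0 = 138452.0 Hz

Step 2 — DFT bin spacing:
df = fs / N = 138452.0 / 128 = 1081.6562 Hz

1081.6562 Hz


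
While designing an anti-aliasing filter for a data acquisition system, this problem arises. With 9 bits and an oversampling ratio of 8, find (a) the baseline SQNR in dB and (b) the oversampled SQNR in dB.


Step 1 — baseline SQNR at Nyquist:
SQNR_base = 6.02*N + 1.76
          = 6.02*9 + 1.76
          = 55.94 dB

Step 2 — oversampling processing gain:
G = 10*log10(OSR) = 10*log10(8) = 9.03 dB

Step 3 — total:
SQNR_total = 55.94 + 9.03 = 64.97 dB

Base SQNR = 55.94 dB; oversampled SQNR = 64.97 dB


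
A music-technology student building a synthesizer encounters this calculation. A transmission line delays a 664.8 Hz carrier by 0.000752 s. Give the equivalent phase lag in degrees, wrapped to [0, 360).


Phase shift from frequency and time delay:
phi = 360 * f * t_delay
    = 360 * 664.8 * 0.000752
    = 179.97 degrees
    mod 360 = 179.97 degrees

179.97 degrees


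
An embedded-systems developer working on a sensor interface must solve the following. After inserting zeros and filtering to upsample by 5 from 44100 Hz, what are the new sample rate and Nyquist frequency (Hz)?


Step 1 — output sample rate after interpolation by L:
fs_out = L * fs_in = 5 * 44100 = 220500 Hz

Step 2 — Nyquist frequency of the output stream:
f_Nyq = fs_out / 2 = 220500 / 2 = 110250.0 Hz

fs_out = 220500 Hz; f_Nyquist = 110250.0 Hz


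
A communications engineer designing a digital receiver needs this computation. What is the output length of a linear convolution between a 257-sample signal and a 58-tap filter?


Linear convolution output length:
L = N + M - 1
  = 257 + 58 - 1
  = 314 samples

314


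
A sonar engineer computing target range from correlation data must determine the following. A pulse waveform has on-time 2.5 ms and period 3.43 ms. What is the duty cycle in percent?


Duty cycle as a percentage:
DC = (t_on / T) * 100
   = (2.5 / 3.43) * 100
   = 0.728863 * 100
   = 72.89 %

72.89 %


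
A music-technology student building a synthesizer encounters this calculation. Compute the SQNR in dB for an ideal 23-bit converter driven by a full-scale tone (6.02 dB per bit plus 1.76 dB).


Theoretical SNR for a full-scale sinusoid:
SNR = 6.02 * N + 1.76
    = 6.02 * 23 + 1.76
    = 138.46 + 1.76
    = 140.22 dB

140.22 dB


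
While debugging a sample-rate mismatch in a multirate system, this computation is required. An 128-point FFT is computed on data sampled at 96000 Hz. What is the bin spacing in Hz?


DFT frequency resolution:
df = fs / N
   = 96000 / 128
   = 750.0 Hz

750.0 Hz


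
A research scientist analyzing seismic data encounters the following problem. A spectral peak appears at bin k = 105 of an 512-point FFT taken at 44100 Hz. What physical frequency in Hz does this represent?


Frequency of DFT bin k:
f_k = k * fs / N
    = 105 * 44100 / 512
    = 4630500 / 512
    = 9043.945 Hz

9043.945 Hz


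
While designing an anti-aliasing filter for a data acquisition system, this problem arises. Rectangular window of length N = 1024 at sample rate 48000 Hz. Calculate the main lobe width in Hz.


Main lobe width for a rectangular window:
Width = 2 * fs / N
      = 2 * 48000 / 1024
      = 96000 / 1024
      = 93.75 Hz

93.75 Hz


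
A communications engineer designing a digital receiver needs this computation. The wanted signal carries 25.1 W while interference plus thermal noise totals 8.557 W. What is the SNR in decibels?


SNR in decibels:
SNR = 10 * log10(Ps / Pn)
    = 10 * log10(25.1 / 8.557)
    = 10 * log10(2.9333)
    = 10 * 0.4674
    = 4.67 dB

4.67 dB


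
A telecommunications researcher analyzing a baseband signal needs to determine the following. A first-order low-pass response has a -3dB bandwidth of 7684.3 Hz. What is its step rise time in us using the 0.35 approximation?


Rise time from bandwidth relationship:
tr = 0.35 / BW
   = 0.35 / 7684.3
   = 4.554741486e-05 s
   = 45.5474 us

45.5474 us


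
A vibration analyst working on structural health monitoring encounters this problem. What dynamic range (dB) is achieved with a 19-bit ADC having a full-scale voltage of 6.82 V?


Dynamic range from full-scale to LSB:
V_min = V_max / 2^bits = 6.82 / 2^19
DR = 20 * log10(V_max / V_min)
   = 20 * log10(2^19)
   = 20 * 19 * log10(2)
   = 114.39 dB

114.39 dB


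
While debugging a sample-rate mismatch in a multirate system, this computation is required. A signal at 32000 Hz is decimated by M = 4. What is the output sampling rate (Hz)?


Decimation reduces the sample rate:
fs_out = fs_in / M
       = 32000 / 4
       = 8000.0 Hz

8000.0 Hz


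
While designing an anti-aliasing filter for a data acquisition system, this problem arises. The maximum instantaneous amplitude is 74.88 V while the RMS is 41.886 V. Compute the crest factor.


Crest factor is the ratio of peak to RMS:
CF = V_peak / V_rms
   = 74.88 / 41.886
   = 1.7877

1.7877


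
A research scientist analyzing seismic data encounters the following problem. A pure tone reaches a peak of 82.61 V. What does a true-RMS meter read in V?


RMS voltage for a sinusoidal waveform:
V_rms = V_peak / sqrt(2)
      = 82.61 / 1.414214
      = 58.414 V

58.414 V


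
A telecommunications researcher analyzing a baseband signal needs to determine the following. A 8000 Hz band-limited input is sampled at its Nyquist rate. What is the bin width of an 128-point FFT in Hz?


Step 1 — Nyquist sampling rate:
fs = 2 * fmax = 2 * 8000 = 16000 Hz

Step 2 — DFT bin spacing:
df = fs / N = 16000 / 128 = 125.0 Hz

125.0 Hz


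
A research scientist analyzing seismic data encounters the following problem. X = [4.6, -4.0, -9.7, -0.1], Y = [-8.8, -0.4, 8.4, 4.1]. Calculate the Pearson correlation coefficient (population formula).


Pearson correlation coefficient (population):
r = cov(X,Y) / (std(X) * std(Y))
Mean X = -2.3, Mean Y = 0.825
Cov(X,Y) = -28.295
Std(X) = 5.246427, Std(Y) = 6.368821
r = -0.8468

-0.8468


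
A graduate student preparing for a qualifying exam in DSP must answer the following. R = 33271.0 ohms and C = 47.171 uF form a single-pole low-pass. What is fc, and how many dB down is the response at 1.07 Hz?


Step 1 — cutoff frequency:
fc = 1 / (2*pi*R*C)
C = 47.171 uF = 4.7171e-05 F
fc = 1 / (2*pi*33271.0*4.7171e-05)
   = 0.10141 Hz

Step 2 — magnitude at f = 1.07 Hz:
|H(f)| = 1 / sqrt(1 + (f/fc)^2)
f/fc = 1.07 / 0.10141 = 10.551228
|H| = 1 / sqrt(1 + 111.328412) = 0.0943529
|H|_dB = 20*log10(0.0943529) = -20.5 dB

fc = 0.10141 Hz; |H(1.07 Hz)| = -20.5 dB
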